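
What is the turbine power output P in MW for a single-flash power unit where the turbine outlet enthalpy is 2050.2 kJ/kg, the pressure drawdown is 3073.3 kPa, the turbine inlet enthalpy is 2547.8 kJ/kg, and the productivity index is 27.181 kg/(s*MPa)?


Step 1: mdot = PI * dP / 1000 = 27.181 * 3073.3 / 1000 = 83.53537 kg/s
Step 2: P = mdot*(h_in - h_out)/1000 = 83.53537*(2547.8 - 2050.2)/1000 = 41.567 MW
P = 41.567 MW


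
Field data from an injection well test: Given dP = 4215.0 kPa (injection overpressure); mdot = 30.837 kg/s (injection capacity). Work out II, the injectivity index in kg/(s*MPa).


II = mdot * 1000 / dP
II = 30.837 * 1000 / 4215.0
II = 7.3160 kg/(s*MPa)


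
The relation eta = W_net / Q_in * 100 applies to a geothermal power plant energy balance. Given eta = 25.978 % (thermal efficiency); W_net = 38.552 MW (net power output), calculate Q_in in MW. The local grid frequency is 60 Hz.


Q_in = W_net / (eta / 100)
Q_in = 38.552 / (25.978 / 100)
Q_in = 148.40 MW


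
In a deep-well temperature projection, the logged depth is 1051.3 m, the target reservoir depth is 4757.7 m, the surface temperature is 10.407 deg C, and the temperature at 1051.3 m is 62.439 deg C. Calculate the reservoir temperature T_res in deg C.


Step 1: grad = (T_d1 - T_surf)/d1 * 1000 = (62.439 - 10.407)/1051.3 * 1000 = 49.49301 deg C/km
Step 2: T_res = T_surf + grad*d2/1000 = 10.407 + 49.49301*4757.7/1000 = 245.88 deg C
T_res = 245.88 deg C


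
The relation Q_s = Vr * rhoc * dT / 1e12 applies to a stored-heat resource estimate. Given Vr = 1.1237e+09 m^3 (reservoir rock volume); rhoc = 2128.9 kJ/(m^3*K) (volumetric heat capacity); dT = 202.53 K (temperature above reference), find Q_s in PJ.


Q_s = Vr * rhoc * dT / 1e12
Q_s = 1.1237e+09 * 2128.9 * 202.53 / 1e12
Q_s = 484.50 PJ


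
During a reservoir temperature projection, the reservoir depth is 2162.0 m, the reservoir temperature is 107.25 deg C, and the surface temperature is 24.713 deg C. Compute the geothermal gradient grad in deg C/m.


grad = (T_res - T_surf) / d * 1000
grad = (107.25 - 24.713) / 2162.0 * 1000
grad = 38.17623 deg C/km
Convert: 38.17623 deg C/km * 0.001 = 0.038176 deg C/m
grad = 0.038176 deg C/m


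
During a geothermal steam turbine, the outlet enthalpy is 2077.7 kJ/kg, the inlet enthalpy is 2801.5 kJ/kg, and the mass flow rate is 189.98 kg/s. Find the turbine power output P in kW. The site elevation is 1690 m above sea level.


P = mdot * (h_in - h_out) / 1000
P = 189.98 * (2801.5 - 2077.7) / 1000
P = 137.5075 MW
Convert: 137.5075 MW * 1000.0 = 1.3751e+05 kW
P = 1.3751e+05 kW


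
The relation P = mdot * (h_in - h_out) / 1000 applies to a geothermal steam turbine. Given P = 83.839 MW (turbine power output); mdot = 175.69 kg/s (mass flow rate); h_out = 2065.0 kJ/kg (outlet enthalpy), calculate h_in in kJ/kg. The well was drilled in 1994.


h_in = h_out + P * 1000 / mdot
h_in = 2065.0 + 83.839 * 1000 / 175.69
h_in = 2542.2 kJ/kg


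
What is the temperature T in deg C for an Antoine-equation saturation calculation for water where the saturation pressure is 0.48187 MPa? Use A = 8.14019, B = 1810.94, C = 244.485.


T = B / (A - log10(P_sat * 760 / 0.101325)) - C
T = 1810.94 / (8.14019 - log10(0.48187 * 760 / 0.101325)) - 244.485
T = 150.73 deg C


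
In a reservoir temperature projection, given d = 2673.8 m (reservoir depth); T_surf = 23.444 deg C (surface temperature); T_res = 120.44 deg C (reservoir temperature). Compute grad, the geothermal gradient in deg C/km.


grad = (T_res - T_surf) / d * 1000
grad = (120.44 - 23.444) / 2673.8 * 1000
grad = 36.276 deg C/km


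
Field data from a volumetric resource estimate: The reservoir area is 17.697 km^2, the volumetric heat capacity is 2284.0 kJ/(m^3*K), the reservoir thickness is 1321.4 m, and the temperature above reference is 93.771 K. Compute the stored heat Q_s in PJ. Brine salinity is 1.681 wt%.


Step 1: Vr = A*1e6*hr = 17.697*1e6*1321.4 = 2.338482e+10 m^3
Step 2: Q_s = Vr*rhoc*dT/1e12 = 2.338482e+10*2284.0*93.771/1e12 = 5008.4 PJ
Q_s = 5008.4 PJ


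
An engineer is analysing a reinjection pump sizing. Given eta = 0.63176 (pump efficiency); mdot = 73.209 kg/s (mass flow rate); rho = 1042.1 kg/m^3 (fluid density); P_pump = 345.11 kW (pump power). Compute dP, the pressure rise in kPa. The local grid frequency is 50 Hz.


dP = P_pump * rho * eta / mdot
dP = 345.11 * 1042.1 * 0.63176 / 73.209
dP = 3103.5 kPa


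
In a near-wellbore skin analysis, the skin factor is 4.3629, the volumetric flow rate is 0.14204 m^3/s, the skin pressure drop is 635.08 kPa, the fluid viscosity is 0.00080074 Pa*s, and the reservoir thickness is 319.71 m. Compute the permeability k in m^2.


k = S*q*mu / (2*pi*dP_s*1000*hr)
k = 4.3629*0.14204*0.00080074 / (2*pi*635.08*1000*319.71)
k = 3.8897e-13 m^2


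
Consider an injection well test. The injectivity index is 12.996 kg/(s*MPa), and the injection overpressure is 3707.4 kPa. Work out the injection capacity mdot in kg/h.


mdot = II * dP / 1000
mdot = 12.996 * 3707.4 / 1000
mdot = 48.18137 kg/s
Convert: 48.18137 kg/s * 3600.0 = 1.7345e+05 kg/h
mdot = 1.7345e+05 kg/h


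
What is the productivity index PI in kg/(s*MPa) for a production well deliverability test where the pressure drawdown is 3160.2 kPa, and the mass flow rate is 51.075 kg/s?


PI = mdot * 1000 / dP
PI = 51.075 * 1000 / 3160.2
PI = 16.162 kg/(s*MPa)


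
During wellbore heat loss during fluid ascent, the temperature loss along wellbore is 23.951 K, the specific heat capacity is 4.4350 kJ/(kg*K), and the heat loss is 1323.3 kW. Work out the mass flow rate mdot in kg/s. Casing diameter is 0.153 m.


mdot = Q_loss / (cp * dT)
mdot = 1323.3 / (4.4350 * 23.951)
mdot = 12.458 kg/s


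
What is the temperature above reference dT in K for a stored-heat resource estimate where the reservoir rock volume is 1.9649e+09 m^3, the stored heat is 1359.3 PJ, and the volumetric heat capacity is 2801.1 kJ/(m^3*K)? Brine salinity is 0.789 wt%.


dT = Q_s * 1e12 / (Vr * rhoc)
dT = 1359.3 * 1e12 / (1.9649e+09 * 2801.1)
dT = 246.97 K


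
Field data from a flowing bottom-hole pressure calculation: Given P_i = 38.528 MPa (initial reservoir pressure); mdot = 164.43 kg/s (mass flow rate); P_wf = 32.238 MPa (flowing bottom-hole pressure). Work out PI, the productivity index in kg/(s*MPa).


PI = mdot / (P_i - P_wf)
PI = 164.43 / (38.528 - 32.238)
PI = 26.141 kg/(s*MPa)


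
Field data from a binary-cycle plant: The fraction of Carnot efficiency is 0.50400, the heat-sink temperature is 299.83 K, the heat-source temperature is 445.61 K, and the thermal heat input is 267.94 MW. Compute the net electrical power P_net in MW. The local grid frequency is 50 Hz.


Step 1: eta = (1 - Tc/Th)*f = (1 - 299.83/445.61)*0.504 = 0.1648821
Step 2: P_net = eta * Q_in = 0.1648821 * 267.94 = 44.179 MW
P_net = 44.179 MW


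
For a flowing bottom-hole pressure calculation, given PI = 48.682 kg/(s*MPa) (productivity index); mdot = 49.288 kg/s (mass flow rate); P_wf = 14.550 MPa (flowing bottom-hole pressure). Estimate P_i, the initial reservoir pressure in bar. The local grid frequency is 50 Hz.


P_i = P_wf + mdot / PI
P_i = 14.550 + 49.288 / 48.682
P_i = 15.56245 MPa
Convert: 15.56245 MPa * 10.0 = 155.62 bar
P_i = 155.62 bar


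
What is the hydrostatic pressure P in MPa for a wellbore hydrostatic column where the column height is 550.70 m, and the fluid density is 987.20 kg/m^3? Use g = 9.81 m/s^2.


P = rho * g * h / 1e6
P = 987.20 * 9.81 * 550.70 / 1e6
P = 5.3332 MPa


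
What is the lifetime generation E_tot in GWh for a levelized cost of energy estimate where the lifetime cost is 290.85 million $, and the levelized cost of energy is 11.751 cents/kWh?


E_tot = C_tot / LCOE * 100
E_tot = 290.85 / 11.751 * 100
E_tot = 2475.1 GWh


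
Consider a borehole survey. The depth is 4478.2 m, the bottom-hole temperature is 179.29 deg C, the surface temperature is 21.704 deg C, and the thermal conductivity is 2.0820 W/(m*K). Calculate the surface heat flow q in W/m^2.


Step 1: grad = (T_d - T_surf)/d * 1000 = (179.29 - 21.704)/4478.2 * 1000 = 35.18959 deg C/km
Step 2: q = k * grad / 1000 = 2.082 * 35.18959 / 1000 = 0.073265 W/m^2
q = 0.073265 W/m^2


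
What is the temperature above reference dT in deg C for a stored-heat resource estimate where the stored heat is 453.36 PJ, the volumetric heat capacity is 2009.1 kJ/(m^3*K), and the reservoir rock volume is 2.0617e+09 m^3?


dT = Q_s * 1e12 / (Vr * rhoc)
dT = 453.36 * 1e12 / (2.0617e+09 * 2009.1)
dT = 109.4501 K
Convert (temperature difference, 1 K = 1 deg C): 109.4501 K = 109.4501 deg C
dT = 109.45 deg C


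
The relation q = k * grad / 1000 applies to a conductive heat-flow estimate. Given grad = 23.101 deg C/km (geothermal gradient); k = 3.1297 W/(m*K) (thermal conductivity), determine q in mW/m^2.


q = k * grad / 1000
q = 3.1297 * 23.101 / 1000
q = 0.07229920 W/m^2
Convert: 0.07229920 W/m^2 * 1000.0 = 72.299 mW/m^2
q = 72.299 mW/m^2


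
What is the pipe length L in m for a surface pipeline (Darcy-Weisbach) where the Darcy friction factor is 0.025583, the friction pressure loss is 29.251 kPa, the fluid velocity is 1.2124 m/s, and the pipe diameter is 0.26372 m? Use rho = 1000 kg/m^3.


L = dP*1000*D / (f*rho*vel^2/2)
L = 29.251*1000*0.26372 / (0.025583*1000*1.2124^2/2)
L = 410.27 m


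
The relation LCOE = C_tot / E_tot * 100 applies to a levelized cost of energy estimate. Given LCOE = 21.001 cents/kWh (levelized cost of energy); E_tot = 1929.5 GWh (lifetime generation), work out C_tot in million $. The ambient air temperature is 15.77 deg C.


C_tot = LCOE / 100 * E_tot
C_tot = 21.001 / 100 * 1929.5
C_tot = 405.21 million $


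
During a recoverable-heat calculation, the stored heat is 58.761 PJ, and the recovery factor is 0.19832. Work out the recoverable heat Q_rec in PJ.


Q_rec = Q_s * RF
Q_rec = 58.761 * 0.19832
Q_rec = 11.653 PJ


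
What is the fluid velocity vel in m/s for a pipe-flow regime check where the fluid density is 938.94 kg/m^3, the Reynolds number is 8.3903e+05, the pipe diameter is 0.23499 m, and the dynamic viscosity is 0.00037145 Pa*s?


vel = Re * mu / (rho * D)
vel = 8.3903e+05 * 0.00037145 / (938.94 * 0.23499)
vel = 1.4125 m/s


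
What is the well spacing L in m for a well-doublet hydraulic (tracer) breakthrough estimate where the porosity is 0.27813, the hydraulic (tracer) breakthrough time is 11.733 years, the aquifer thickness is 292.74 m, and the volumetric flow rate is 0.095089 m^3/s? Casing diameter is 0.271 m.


L = sqrt(t_bt*365.25*86400*3*Qv / (pi*hr*phi))
L = sqrt(11.733*365.25*86400*3*0.095089 / (pi*292.74*0.27813))
L = 642.60 m


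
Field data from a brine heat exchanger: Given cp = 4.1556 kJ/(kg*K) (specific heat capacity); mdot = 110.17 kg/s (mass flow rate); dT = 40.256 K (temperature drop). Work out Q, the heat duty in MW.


Q = mdot * cp * dT / 1000
Q = 110.17 * 4.1556 * 40.256 / 1000
Q = 18.430 MW


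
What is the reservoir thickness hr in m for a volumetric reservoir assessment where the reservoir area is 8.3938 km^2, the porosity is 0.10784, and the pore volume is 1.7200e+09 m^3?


hr = Vp / (A * 1e6 * phi)
hr = 1.7200e+09 / (8.3938 * 1e6 * 0.10784)
hr = 1900.2 m


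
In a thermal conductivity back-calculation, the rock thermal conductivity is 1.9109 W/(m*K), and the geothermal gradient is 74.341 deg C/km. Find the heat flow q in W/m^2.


q = k * grad / 1000
q = 1.9109 * 74.341 / 1000
q = 0.14206 W/m^2


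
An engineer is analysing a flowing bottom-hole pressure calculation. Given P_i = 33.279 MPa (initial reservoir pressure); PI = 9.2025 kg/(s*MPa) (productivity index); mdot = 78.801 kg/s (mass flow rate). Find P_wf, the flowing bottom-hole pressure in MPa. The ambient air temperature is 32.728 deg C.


P_wf = P_i - mdot / PI
P_wf = 33.279 - 78.801 / 9.2025
P_wf = 24.716 MPa


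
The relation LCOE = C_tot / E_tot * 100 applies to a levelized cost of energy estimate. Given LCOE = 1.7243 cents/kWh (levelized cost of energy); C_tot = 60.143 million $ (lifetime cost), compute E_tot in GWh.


E_tot = C_tot / LCOE * 100
E_tot = 60.143 / 1.7243 * 100
E_tot = 3488.0 GWh


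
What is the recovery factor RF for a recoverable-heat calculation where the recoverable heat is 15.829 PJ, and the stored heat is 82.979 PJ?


RF = Q_rec / Q_s
RF = 15.829 / 82.979
RF = 0.19076


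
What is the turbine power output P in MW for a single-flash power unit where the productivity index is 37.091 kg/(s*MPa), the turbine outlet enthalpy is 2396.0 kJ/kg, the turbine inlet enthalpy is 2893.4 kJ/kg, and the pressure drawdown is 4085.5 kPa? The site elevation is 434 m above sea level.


Step 1: mdot = PI * dP / 1000 = 37.091 * 4085.5 / 1000 = 151.5353 kg/s
Step 2: P = mdot*(h_in - h_out)/1000 = 151.5353*(2893.4 - 2396.0)/1000 = 75.374 MW
P = 75.374 MW


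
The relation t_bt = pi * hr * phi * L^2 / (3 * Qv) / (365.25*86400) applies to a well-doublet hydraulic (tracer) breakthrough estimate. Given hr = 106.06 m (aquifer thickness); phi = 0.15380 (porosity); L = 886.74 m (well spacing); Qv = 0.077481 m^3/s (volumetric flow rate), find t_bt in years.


t_bt = pi * hr * phi * L^2 / (3 * Qv) / (365.25*86400)
t_bt = pi * 106.06 * 0.15380 * 886.74^2 / (3 * 0.077481) / (365.25*86400)
t_bt = 5.4933 years


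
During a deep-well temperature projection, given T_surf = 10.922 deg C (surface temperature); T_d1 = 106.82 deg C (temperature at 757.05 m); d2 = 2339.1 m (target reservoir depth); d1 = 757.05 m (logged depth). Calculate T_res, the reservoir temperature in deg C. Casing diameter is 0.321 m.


Step 1: grad = (T_d1 - T_surf)/d1 * 1000 = (106.82 - 10.922)/757.05 * 1000 = 126.6733 deg C/km
Step 2: T_res = T_surf + grad*d2/1000 = 10.922 + 126.6733*2339.1/1000 = 307.22 deg C
T_res = 307.22 deg C


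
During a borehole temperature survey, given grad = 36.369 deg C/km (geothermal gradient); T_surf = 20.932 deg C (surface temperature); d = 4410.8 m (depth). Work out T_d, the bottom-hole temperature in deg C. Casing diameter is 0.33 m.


T_d = T_surf + grad * d / 1000
T_d = 20.932 + 36.369 * 4410.8 / 1000
T_d = 181.35 deg C


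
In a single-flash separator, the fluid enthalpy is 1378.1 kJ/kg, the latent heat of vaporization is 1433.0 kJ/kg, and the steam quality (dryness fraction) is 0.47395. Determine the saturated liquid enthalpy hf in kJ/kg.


hf = h - x * hfg
hf = 1378.1 - 0.47395 * 1433.0
hf = 698.93 kJ/kg


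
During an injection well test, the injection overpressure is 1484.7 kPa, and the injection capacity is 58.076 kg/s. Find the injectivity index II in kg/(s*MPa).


II = mdot * 1000 / dP
II = 58.076 * 1000 / 1484.7
II = 39.116 kg/(s*MPa)


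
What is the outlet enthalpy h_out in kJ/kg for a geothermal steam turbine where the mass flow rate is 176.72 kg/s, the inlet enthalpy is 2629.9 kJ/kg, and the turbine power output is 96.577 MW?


h_out = h_in - P * 1000 / mdot
h_out = 2629.9 - 96.577 * 1000 / 176.72
h_out = 2083.4 kJ/kg


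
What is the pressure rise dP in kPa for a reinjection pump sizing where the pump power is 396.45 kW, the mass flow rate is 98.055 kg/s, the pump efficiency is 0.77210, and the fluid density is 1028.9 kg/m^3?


dP = P_pump * rho * eta / mdot
dP = 396.45 * 1028.9 * 0.77210 / 98.055
dP = 3211.9 kPa


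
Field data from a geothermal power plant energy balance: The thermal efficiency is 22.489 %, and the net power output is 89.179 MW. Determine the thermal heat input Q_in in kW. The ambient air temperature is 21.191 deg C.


Q_in = W_net / (eta / 100)
Q_in = 89.179 / (22.489 / 100)
Q_in = 396.5450 MW
Convert: 396.5450 MW * 1000.0 = 3.9654e+05 kW
Q_in = 3.9654e+05 kW


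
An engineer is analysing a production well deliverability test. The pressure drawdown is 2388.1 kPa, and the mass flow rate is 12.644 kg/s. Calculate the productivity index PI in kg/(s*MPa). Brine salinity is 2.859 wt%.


PI = mdot * 1000 / dP
PI = 12.644 * 1000 / 2388.1
PI = 5.2946 kg/(s*MPa)


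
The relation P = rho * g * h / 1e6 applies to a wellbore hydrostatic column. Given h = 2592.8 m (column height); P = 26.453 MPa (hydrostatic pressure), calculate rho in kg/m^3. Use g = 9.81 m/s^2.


rho = P * 1e6 / (g * h)
rho = 26.453 * 1e6 / (9.81 * 2592.8)
rho = 1040.0 kg/m^3


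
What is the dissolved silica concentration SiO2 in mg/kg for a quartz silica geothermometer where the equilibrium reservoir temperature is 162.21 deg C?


SiO2 = 10^(5.19 - 1309/(T_eq + 273.15))
SiO2 = 10^(5.19 - 1309/(162.21 + 273.15))
SiO2 = 152.51 mg/kg


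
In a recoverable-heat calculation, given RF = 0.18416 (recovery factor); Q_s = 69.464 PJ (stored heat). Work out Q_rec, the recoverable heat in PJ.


Q_rec = Q_s * RF
Q_rec = 69.464 * 0.18416
Q_rec = 12.792 PJ


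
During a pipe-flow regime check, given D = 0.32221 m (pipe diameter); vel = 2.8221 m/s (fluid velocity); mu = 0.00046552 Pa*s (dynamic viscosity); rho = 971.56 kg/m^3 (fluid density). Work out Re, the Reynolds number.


Re = rho * vel * D / mu
Re = 971.56 * 2.8221 * 0.32221 / 0.00046552
Re = 1.8978e+06


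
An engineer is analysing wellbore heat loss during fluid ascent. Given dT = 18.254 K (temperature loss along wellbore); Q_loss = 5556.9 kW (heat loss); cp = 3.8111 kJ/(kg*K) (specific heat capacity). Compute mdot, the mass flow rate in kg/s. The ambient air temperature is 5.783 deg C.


mdot = Q_loss / (cp * dT)
mdot = 5556.9 / (3.8111 * 18.254)
mdot = 79.877 kg/s


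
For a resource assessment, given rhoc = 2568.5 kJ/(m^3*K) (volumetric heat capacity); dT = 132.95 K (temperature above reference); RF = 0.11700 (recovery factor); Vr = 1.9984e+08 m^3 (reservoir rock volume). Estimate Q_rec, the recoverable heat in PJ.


Step 1: Q_s = Vr*rhoc*dT/1e12 = 1.9984e+08*2568.5*132.95/1e12 = 68.24178 PJ
Step 2: Q_rec = Q_s * RF = 68.24178 * 0.117 = 7.9843 PJ
Q_rec = 7.9843 PJ


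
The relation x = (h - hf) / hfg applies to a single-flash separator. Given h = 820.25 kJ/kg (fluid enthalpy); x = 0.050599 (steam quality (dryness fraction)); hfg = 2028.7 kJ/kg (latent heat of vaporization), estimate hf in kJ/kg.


hf = h - x * hfg
hf = 820.25 - 0.050599 * 2028.7
hf = 717.60 kJ/kg


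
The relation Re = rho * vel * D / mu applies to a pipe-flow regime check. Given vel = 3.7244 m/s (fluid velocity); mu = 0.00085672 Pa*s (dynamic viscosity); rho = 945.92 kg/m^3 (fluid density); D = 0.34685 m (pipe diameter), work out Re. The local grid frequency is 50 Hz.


Re = rho * vel * D / mu
Re = 945.92 * 3.7244 * 0.34685 / 0.00085672
Re = 1.4263e+06


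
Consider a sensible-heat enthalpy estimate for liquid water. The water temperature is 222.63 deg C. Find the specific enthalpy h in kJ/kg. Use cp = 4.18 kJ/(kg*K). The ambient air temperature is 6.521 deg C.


h = cp * T
h = 4.18 * 222.63
h = 930.59 kJ/kg


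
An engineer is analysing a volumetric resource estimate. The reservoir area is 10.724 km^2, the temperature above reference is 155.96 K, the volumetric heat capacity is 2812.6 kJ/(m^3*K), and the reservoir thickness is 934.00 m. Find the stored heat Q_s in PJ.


Step 1: Vr = A*1e6*hr = 10.724*1e6*934.0 = 1.001622e+10 m^3
Step 2: Q_s = Vr*rhoc*dT/1e12 = 1.001622e+10*2812.6*155.96/1e12 = 4393.6 PJ
Q_s = 4393.6 PJ


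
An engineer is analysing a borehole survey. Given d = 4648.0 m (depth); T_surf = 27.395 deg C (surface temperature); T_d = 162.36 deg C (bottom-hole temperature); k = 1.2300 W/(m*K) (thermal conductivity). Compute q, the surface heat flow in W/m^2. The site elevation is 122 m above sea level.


Step 1: grad = (T_d - T_surf)/d * 1000 = (162.36 - 27.395)/4648.0 * 1000 = 29.03722 deg C/km
Step 2: q = k * grad / 1000 = 1.23 * 29.03722 / 1000 = 0.035716 W/m^2
q = 0.035716 W/m^2


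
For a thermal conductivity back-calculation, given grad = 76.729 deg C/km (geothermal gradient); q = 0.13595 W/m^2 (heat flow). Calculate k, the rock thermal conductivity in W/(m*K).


k = q / (grad / 1000)
k = 0.13595 / (76.729 / 1000)
k = 1.7718 W/(m*K)


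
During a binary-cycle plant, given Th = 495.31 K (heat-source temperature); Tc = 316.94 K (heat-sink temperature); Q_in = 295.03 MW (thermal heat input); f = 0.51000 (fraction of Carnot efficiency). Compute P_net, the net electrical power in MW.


Step 1: eta = (1 - Tc/Th)*f = (1 - 316.94/495.31)*0.51 = 0.1836601
Step 2: P_net = eta * Q_in = 0.1836601 * 295.03 = 54.185 MW
P_net = 54.185 MW


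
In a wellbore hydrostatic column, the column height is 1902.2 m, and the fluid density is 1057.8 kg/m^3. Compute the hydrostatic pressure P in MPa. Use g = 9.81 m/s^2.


P = rho * g * h / 1e6
P = 1057.8 * 9.81 * 1902.2 / 1e6
P = 19.739 MPa


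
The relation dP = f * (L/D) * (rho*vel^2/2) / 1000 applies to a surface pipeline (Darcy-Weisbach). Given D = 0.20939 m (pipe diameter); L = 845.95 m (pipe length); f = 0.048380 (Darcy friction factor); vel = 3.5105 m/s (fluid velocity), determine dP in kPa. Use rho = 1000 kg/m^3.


dP = f * (L/D) * (rho*vel^2/2) / 1000
dP = 0.048380 * (845.95/0.20939) * (1000*3.5105^2/2) / 1000
dP = 1204.4 kPa


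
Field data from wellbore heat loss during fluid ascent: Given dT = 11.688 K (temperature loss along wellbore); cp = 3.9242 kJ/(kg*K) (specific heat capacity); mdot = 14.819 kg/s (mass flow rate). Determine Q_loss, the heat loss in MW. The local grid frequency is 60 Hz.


Q_loss = mdot * cp * dT
Q_loss = 14.819 * 3.9242 * 11.688
Q_loss = 679.6890 kW
Convert: 679.6890 kW * 0.001 = 0.67969 MW
Q_loss = 0.67969 MW


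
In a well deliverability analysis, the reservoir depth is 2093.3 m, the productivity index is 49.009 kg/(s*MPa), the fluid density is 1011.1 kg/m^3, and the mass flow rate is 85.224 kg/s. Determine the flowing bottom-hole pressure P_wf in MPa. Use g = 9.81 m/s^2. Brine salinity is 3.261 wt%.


Step 1: P_i = rho*g*h/1e6 = 1011.1*9.81*2093.3/1e6 = 20.76321 MPa
Step 2: P_wf = P_i - mdot/PI = 20.76321 - 85.224/49.009 = 19.024 MPa
P_wf = 19.024 MPa


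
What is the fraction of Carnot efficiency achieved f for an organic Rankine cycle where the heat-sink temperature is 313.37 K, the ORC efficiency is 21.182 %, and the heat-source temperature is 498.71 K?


f = (eta_orc/100) / (1 - Tc/Th)
f = (21.182/100) / (1 - 313.37/498.71)
f = 0.56996


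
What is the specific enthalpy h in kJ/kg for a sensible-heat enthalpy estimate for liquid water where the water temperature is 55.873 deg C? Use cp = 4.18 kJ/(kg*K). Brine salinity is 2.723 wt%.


h = cp * T
h = 4.18 * 55.873
h = 233.55 kJ/kg


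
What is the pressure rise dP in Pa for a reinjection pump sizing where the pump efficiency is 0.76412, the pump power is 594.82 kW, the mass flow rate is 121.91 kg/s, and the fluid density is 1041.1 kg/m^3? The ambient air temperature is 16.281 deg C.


dP = P_pump * rho * eta / mdot
dP = 594.82 * 1041.1 * 0.76412 / 121.91
dP = 3881.506 kPa
Convert: 3881.506 kPa * 1000.0 = 3.8815e+06 Pa
dP = 3.8815e+06 Pa


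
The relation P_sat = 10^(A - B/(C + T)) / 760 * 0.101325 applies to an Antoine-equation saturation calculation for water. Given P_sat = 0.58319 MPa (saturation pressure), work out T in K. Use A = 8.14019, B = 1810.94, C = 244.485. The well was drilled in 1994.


T = B / (A - log10(P_sat * 760 / 0.101325)) - C
T = 1810.94 / (8.14019 - log10(0.58319 * 760 / 0.101325)) - 244.485
T = 158.0102 deg C
Convert to K: 158.0102 + 273.15 = 431.16 K
T = 431.16 K


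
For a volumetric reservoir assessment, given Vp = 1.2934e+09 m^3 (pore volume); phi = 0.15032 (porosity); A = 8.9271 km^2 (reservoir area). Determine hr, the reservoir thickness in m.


hr = Vp / (A * 1e6 * phi)
hr = 1.2934e+09 / (8.9271 * 1e6 * 0.15032)
hr = 963.84 m


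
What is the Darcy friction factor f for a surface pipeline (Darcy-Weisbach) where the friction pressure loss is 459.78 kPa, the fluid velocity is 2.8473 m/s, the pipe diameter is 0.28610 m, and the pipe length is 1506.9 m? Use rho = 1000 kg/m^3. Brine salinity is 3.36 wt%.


f = dP*1000 / ((L/D)*(rho*vel^2/2))
f = 459.78*1000 / ((1506.9/0.28610)*(1000*2.8473^2/2))
f = 0.021535


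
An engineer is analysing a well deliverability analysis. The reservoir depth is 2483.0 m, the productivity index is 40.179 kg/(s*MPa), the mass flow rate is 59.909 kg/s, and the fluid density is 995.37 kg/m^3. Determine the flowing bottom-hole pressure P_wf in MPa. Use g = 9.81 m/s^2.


Step 1: P_i = rho*g*h/1e6 = 995.37*9.81*2483.0/1e6 = 24.24545 MPa
Step 2: P_wf = P_i - mdot/PI = 24.24545 - 59.909/40.179 = 22.754 MPa
P_wf = 22.754 MPa


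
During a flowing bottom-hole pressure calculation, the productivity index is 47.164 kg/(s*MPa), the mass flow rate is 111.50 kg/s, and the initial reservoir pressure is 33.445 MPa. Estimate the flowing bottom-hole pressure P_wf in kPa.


P_wf = P_i - mdot / PI
P_wf = 33.445 - 111.50 / 47.164
P_wf = 31.08091 MPa
Convert: 31.08091 MPa * 1000.0 = 31081 kPa
P_wf = 31081 kPa


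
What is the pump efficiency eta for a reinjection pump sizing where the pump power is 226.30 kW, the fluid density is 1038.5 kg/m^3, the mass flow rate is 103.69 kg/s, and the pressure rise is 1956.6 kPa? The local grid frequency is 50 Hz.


eta = mdot * dP / (rho * P_pump)
eta = 103.69 * 1956.6 / (1038.5 * 226.30)
eta = 0.86327


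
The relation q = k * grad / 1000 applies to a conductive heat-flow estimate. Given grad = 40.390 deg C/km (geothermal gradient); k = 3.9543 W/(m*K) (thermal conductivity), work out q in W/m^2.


q = k * grad / 1000
q = 3.9543 * 40.390 / 1000
q = 0.15971 W/m^2


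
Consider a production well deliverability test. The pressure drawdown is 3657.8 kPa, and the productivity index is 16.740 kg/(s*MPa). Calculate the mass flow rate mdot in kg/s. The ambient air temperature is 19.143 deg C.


mdot = PI * dP / 1000
mdot = 16.740 * 3657.8 / 1000
mdot = 61.232 kg/s


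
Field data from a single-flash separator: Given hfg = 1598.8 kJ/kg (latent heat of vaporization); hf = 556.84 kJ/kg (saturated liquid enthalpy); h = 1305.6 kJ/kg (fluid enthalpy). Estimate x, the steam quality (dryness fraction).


x = (h - hf) / hfg
x = (1305.6 - 556.84) / 1598.8
x = 0.46833


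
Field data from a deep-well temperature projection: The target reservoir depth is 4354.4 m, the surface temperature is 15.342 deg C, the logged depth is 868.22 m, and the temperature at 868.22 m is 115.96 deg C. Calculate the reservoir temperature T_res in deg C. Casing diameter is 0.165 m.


Step 1: grad = (T_d1 - T_surf)/d1 * 1000 = (115.96 - 15.342)/868.22 * 1000 = 115.8900 deg C/km
Step 2: T_res = T_surf + grad*d2/1000 = 15.342 + 115.8900*4354.4/1000 = 519.97 deg C
T_res = 519.97 deg C


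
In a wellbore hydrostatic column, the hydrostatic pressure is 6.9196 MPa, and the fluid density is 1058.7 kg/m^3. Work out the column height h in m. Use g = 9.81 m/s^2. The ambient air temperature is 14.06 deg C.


h = P * 1e6 / (g * rho)
h = 6.9196 * 1e6 / (9.81 * 1058.7)
h = 666.25 m


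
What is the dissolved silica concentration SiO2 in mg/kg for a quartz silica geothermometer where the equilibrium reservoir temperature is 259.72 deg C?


SiO2 = 10^(5.19 - 1309/(T_eq + 273.15))
SiO2 = 10^(5.19 - 1309/(259.72 + 273.15))
SiO2 = 541.37 mg/kg


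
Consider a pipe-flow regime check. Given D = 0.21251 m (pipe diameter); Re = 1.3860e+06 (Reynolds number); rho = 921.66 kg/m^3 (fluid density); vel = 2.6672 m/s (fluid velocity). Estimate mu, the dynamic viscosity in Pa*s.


mu = rho * vel * D / Re
mu = 921.66 * 2.6672 * 0.21251 / 1.3860e+06
mu = 0.00037691 Pa*s


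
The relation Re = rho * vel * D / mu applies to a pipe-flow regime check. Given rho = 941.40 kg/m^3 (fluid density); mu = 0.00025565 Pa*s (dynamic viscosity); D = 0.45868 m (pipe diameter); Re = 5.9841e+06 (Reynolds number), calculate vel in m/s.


vel = Re * mu / (rho * D)
vel = 5.9841e+06 * 0.00025565 / (941.40 * 0.45868)
vel = 3.5429 m/s


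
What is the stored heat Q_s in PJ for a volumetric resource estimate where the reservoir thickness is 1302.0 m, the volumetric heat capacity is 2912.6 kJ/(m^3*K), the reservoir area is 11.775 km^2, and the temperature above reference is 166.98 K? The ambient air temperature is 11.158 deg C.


Step 1: Vr = A*1e6*hr = 11.775*1e6*1302.0 = 1.533105e+10 m^3
Step 2: Q_s = Vr*rhoc*dT/1e12 = 1.533105e+10*2912.6*166.98/1e12 = 7456.2 PJ
Q_s = 7456.2 PJ


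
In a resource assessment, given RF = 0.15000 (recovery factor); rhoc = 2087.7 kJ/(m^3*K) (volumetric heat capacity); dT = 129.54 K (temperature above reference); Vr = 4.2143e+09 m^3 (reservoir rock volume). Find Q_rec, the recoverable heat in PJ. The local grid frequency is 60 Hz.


Step 1: Q_s = Vr*rhoc*dT/1e12 = 4.2143e+09*2087.7*129.54/1e12 = 1139.718 PJ
Step 2: Q_rec = Q_s * RF = 1139.718 * 0.15 = 170.96 PJ
Q_rec = 170.96 PJ


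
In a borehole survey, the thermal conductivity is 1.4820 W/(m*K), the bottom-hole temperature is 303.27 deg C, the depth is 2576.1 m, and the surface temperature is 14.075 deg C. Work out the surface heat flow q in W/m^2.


Step 1: grad = (T_d - T_surf)/d * 1000 = (303.27 - 14.075)/2576.1 * 1000 = 112.2608 deg C/km
Step 2: q = k * grad / 1000 = 1.482 * 112.2608 / 1000 = 0.16637 W/m^2
q = 0.16637 W/m^2


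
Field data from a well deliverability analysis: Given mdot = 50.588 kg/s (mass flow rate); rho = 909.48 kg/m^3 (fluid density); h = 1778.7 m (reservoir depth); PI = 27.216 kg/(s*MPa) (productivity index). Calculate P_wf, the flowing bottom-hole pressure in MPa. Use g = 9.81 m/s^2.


Step 1: P_i = rho*g*h/1e6 = 909.48*9.81*1778.7/1e6 = 15.86956 MPa
Step 2: P_wf = P_i - mdot/PI = 15.86956 - 50.588/27.216 = 14.011 MPa
P_wf = 14.011 MPa


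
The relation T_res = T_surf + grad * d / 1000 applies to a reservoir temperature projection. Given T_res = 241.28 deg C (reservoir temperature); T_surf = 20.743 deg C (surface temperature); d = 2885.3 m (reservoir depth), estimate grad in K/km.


grad = (T_res - T_surf) / d * 1000
grad = (241.28 - 20.743) / 2885.3 * 1000
grad = 76.43469 deg C/km
Convert: 76.43469 deg C/km * 1.0 = 76.435 K/km
grad = 76.435 K/km


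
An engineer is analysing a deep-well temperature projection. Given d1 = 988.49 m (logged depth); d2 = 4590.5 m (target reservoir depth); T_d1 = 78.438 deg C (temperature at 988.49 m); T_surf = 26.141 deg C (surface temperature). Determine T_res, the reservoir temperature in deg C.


Step 1: grad = (T_d1 - T_surf)/d1 * 1000 = (78.438 - 26.141)/988.49 * 1000 = 52.90595 deg C/km
Step 2: T_res = T_surf + grad*d2/1000 = 26.141 + 52.90595*4590.5/1000 = 269.01 deg C
T_res = 269.01 deg C


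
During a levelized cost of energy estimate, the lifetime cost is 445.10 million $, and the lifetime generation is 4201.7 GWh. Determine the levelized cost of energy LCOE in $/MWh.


LCOE = C_tot / E_tot * 100
LCOE = 445.10 / 4201.7 * 100
LCOE = 10.59333 cents/kWh
Convert: 10.59333 cents/kWh * 10.0 = 105.93 $/MWh
LCOE = 105.93 $/MWh


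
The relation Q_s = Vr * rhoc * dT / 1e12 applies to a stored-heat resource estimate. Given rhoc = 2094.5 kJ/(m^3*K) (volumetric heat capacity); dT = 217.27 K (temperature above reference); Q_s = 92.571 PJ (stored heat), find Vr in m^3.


Vr = Q_s * 1e12 / (rhoc * dT)
Vr = 92.571 * 1e12 / (2094.5 * 217.27)
Vr = 2.0342e+08 m^3


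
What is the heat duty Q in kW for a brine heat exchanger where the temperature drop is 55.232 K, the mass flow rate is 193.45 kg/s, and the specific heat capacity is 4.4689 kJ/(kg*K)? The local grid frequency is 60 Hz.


Q = mdot * cp * dT / 1000
Q = 193.45 * 4.4689 * 55.232 / 1000
Q = 47.74854 MW
Convert: 47.74854 MW * 1000.0 = 47749 kW
Q = 47749 kW


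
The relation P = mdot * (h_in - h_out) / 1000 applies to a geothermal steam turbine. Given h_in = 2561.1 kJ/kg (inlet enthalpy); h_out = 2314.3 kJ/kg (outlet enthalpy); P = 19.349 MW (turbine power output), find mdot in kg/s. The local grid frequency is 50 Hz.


mdot = P * 1000 / (h_in - h_out)
mdot = 19.349 * 1000 / (2561.1 - 2314.3)
mdot = 78.400 kg/s


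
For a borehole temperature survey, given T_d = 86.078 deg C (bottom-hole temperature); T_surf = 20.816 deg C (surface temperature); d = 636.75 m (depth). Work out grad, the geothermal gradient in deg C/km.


grad = (T_d - T_surf) / d * 1000
grad = (86.078 - 20.816) / 636.75 * 1000
grad = 102.49 deg C/km


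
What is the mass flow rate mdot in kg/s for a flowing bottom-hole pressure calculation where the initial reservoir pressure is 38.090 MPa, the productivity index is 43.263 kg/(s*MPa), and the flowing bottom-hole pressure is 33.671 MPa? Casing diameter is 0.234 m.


mdot = (P_i - P_wf) * PI
mdot = (38.090 - 33.671) * 43.263
mdot = 191.18 kg/s


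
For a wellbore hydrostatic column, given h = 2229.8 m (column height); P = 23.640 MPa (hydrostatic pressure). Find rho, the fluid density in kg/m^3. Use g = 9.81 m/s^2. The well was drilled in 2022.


rho = P * 1e6 / (g * h)
rho = 23.640 * 1e6 / (9.81 * 2229.8)
rho = 1080.7 kg/m^3


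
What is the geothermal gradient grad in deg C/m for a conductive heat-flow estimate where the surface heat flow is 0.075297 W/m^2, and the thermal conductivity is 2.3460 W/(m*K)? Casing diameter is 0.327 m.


grad = q * 1000 / k
grad = 0.075297 * 1000 / 2.3460
grad = 32.09591 deg C/km
Convert: 32.09591 deg C/km * 0.001 = 0.032096 deg C/m
grad = 0.032096 deg C/m


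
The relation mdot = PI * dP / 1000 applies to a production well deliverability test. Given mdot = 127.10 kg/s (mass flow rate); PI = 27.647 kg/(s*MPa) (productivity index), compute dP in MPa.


dP = mdot * 1000 / PI
dP = 127.10 * 1000 / 27.647
dP = 4597.244 kPa
Convert: 4597.244 kPa * 0.001 = 4.5972 MPa
dP = 4.5972 MPa


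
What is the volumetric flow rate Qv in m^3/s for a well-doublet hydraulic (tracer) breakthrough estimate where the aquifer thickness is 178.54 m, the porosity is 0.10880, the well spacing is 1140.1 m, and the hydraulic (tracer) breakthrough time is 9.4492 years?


Qv = pi*hr*phi*L^2 / (3*t_bt*365.25*86400)
Qv = pi*178.54*0.10880*1140.1^2 / (3*9.4492*365.25*86400)
Qv = 0.088671 m^3/s


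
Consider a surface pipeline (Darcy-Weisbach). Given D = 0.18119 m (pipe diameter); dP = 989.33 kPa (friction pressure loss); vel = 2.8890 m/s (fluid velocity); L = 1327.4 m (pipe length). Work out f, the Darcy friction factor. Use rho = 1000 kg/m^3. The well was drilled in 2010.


f = dP*1000 / ((L/D)*(rho*vel^2/2))
f = 989.33*1000 / ((1327.4/0.18119)*(1000*2.8890^2/2))
f = 0.032360


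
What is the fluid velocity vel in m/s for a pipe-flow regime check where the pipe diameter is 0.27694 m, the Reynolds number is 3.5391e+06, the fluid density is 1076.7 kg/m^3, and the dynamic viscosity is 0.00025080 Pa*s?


vel = Re * mu / (rho * D)
vel = 3.5391e+06 * 0.00025080 / (1076.7 * 0.27694)
vel = 2.9767 m/s


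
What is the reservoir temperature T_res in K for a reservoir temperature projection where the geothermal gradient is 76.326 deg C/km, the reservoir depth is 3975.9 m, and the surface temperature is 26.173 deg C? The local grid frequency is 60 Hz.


T_res = T_surf + grad * d / 1000
T_res = 26.173 + 76.326 * 3975.9 / 1000
T_res = 329.6375 deg C
Convert to K: 329.6375 + 273.15 = 602.79 K
T_res = 602.79 K


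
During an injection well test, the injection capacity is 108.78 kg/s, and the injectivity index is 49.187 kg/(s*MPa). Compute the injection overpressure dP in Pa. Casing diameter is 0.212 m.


dP = mdot * 1000 / II
dP = 108.78 * 1000 / 49.187
dP = 2211.560 kPa
Convert: 2211.560 kPa * 1000.0 = 2.2116e+06 Pa
dP = 2.2116e+06 Pa


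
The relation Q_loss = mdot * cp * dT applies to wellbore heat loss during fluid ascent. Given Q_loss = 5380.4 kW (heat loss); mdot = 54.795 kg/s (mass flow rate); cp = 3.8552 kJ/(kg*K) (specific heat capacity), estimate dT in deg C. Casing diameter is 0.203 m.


dT = Q_loss / (mdot * cp)
dT = 5380.4 / (54.795 * 3.8552)
dT = 25.46987 K
Convert (temperature difference, 1 K = 1 deg C): 25.46987 K = 25.46987 deg C
dT = 25.470 deg C


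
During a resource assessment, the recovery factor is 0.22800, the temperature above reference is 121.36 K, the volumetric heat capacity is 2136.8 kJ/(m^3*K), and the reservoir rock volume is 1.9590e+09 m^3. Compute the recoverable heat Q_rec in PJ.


Step 1: Q_s = Vr*rhoc*dT/1e12 = 1.9590e+09*2136.8*121.36/1e12 = 508.0119 PJ
Step 2: Q_rec = Q_s * RF = 508.0119 * 0.228 = 115.83 PJ
Q_rec = 115.83 PJ


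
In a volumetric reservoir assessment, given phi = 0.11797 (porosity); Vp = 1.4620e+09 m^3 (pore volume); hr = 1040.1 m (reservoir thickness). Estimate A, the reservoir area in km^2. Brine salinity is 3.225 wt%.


A = Vp / (1e6 * hr * phi)
A = 1.4620e+09 / (1e6 * 1040.1 * 0.11797)
A = 11.915 km^2


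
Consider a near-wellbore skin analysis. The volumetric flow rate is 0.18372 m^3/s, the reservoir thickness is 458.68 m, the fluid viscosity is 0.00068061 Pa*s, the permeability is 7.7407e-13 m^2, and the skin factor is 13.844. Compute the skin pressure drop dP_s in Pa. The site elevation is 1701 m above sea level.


dP_s = S * q * mu / (2*pi*k*hr) / 1000
dP_s = 13.844 * 0.18372 * 0.00068061 / (2*pi*7.7407e-13*458.68) / 1000
dP_s = 775.9727 kPa
Convert: 775.9727 kPa * 1000.0 = 7.7597e+05 Pa
dP_s = 7.7597e+05 Pa


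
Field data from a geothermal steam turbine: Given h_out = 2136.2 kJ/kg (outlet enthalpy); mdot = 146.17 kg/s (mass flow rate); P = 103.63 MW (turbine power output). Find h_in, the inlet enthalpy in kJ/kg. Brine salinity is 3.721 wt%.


h_in = h_out + P * 1000 / mdot
h_in = 2136.2 + 103.63 * 1000 / 146.17
h_in = 2845.2 kJ/kg


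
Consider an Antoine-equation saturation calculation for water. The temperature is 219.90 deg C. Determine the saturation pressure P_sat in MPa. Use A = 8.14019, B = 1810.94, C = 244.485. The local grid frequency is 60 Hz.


P_sat = 10^(A - B/(C + T)) / 760 * 0.101325
P_sat = 10^(8.14019 - 1810.94/(244.485 + 219.90)) / 760 * 0.101325
P_sat = 2.3197 MPa


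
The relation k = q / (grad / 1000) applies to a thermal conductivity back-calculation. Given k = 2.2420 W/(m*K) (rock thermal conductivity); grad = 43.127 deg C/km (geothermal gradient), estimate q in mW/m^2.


q = k * grad / 1000
q = 2.2420 * 43.127 / 1000
q = 0.09669073 W/m^2
Convert: 0.09669073 W/m^2 * 1000.0 = 96.691 mW/m^2
q = 96.691 mW/m^2


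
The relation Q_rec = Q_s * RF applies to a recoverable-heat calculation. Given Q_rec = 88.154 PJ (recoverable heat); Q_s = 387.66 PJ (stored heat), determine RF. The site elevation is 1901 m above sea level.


RF = Q_rec / Q_s
RF = 88.154 / 387.66
RF = 0.22740


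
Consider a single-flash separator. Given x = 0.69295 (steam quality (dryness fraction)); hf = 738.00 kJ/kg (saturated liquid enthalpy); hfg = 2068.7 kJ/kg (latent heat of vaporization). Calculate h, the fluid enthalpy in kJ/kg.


h = hf + x * hfg
h = 738.00 + 0.69295 * 2068.7
h = 2171.5 kJ/kg


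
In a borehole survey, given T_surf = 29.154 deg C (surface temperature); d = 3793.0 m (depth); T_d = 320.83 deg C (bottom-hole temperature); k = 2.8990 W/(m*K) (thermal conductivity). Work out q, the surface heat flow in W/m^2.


Step 1: grad = (T_d - T_surf)/d * 1000 = (320.83 - 29.154)/3793.0 * 1000 = 76.89850 deg C/km
Step 2: q = k * grad / 1000 = 2.899 * 76.89850 / 1000 = 0.22293 W/m^2
q = 0.22293 W/m^2


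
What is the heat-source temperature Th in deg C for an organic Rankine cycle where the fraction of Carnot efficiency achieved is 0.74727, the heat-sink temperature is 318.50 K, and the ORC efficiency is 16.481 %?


Th = Tc / (1 - (eta_orc/100)/f)
Th = 318.50 / (1 - (16.481/100)/0.74727)
Th = 408.6212 K
Convert to deg C: 408.6212 - 273.15 = 135.47 deg C
Th = 135.47 deg C


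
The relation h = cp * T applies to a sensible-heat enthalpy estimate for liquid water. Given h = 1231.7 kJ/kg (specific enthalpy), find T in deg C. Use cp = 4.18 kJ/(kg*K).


T = h / cp
T = 1231.7 / 4.18
T = 294.67 deg C


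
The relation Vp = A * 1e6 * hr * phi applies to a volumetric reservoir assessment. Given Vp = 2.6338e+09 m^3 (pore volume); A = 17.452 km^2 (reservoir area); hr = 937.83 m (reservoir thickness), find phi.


phi = Vp / (A * 1e6 * hr)
phi = 2.6338e+09 / (17.452 * 1e6 * 937.83)
phi = 0.16092
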